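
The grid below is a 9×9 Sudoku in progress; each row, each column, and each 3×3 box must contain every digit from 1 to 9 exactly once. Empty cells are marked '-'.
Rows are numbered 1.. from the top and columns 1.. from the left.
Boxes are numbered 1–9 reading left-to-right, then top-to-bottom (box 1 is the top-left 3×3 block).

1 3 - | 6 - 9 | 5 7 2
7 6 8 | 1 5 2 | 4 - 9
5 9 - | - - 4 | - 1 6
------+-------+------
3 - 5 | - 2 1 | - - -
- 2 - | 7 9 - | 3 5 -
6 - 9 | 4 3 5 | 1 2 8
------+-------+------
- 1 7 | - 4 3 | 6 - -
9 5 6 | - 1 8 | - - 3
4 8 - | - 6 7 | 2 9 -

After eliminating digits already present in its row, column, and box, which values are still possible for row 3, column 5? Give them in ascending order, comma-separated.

Row 3 already contains {1, 4, 5, 6, 9}.
Column 5 already contains {1, 2, 3, 4, 5, 6, 9}.
Its 3×3 block (box 2) already contains {1, 2, 4, 5, 6, 9}.
Removing those from 1–9 leaves {7, 8} as the candidates for row 3, column 5.

7,8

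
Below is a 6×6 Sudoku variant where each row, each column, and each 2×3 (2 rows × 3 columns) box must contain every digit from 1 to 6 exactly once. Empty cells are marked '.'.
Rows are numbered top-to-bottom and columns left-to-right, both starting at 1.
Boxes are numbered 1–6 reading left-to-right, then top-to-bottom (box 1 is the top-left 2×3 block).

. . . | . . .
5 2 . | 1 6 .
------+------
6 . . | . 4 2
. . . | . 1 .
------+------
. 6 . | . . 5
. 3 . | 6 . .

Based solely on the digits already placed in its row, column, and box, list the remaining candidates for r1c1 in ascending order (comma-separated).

1,3,4

Row 1 already contains {}.
Column 1 already contains {5, 6}.
Its 2×3 block (box 1) already contains {2, 5}.
Removing those from 1–6 leaves {1, 3, 4} as the candidates for r1c1.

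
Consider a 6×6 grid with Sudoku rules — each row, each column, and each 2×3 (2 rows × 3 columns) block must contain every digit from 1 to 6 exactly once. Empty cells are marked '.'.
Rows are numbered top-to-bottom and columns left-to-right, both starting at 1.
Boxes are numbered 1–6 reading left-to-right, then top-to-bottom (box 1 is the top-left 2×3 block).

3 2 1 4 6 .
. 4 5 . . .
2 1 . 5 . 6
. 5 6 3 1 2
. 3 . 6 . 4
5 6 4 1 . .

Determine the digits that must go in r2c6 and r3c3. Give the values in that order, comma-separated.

For r2c6:
  Consider where 1 can go in box 2.
  r1c6 is out (row 1 already has a 1).
  r2c4 is out (column 4 already has a 1).
  r2c5 is out (column 5 already has a 1).
  So the only cell in box 2 that can hold 1 is r2c6.
  So r2c6 = 1.
For r3c3:
  Row 3 already contains {1, 2, 5, 6}.
  Column 3 already contains {1, 4, 5, 6}.
  Its 2×3 block (box 3) already contains {1, 2, 5, 6}.
  The only value from 1–6 not eliminated is 3, so r3c3 = 3.

1,3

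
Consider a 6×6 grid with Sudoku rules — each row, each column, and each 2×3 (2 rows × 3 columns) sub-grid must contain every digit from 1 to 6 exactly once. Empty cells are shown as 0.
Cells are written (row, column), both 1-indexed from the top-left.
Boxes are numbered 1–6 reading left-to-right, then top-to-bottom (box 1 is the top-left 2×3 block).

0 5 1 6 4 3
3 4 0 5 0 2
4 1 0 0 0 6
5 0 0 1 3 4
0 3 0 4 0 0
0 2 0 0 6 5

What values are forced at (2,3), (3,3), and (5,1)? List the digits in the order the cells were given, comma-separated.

6,3,6

For (2,3):
  Row 2 already contains {2, 3, 4, 5}.
  Column 3 already contains {1}.
  Its 2×3 block (box 1) already contains {1, 3, 4, 5}.
  The only value from 1–6 not eliminated is 6, so (2,3) = 6.
For (3,3):
  Consider where 3 can go in column 3.
  (2,3) is out (row 2 already has a 3).
  (4,3) is out (row 4 already has a 3).
  (5,3) is out (row 5 already has a 3).
  (6,3) is out (box 5 already has a 3).
  So the only cell in column 3 that can hold 3 is (3,3).
  So (3,3) = 3.
For (5,1):
  Consider where 6 can go in column 1.
  (1,1) is out (row 1 already has a 6).
  (6,1) is out (row 6 already has a 6).
  So the only cell in column 1 that can hold 6 is (5,1).
  So (5,1) = 6.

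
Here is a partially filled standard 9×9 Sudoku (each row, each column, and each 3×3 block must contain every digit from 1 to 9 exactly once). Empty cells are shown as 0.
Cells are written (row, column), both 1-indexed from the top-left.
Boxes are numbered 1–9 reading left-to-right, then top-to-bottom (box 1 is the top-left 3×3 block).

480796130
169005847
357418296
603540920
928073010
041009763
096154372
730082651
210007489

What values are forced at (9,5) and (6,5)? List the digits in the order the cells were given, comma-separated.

6,2

For (9,5):
  Consider where 6 can go in column 5.
  (2,5) is out (row 2 already has a 6).
  (6,5) is out (row 6 already has a 6).
  So the only cell in column 5 that can hold 6 is (9,5).
  So (9,5) = 6.
For (6,5):
  Row 6 already contains {1, 3, 4, 6, 7, 9}.
  Column 5 already contains {1, 4, 5, 7, 8, 9}.
  Its 3×3 block (box 5) already contains {3, 4, 5, 7, 9}.
  The only value from 1–9 not eliminated is 2, so (6,5) = 2.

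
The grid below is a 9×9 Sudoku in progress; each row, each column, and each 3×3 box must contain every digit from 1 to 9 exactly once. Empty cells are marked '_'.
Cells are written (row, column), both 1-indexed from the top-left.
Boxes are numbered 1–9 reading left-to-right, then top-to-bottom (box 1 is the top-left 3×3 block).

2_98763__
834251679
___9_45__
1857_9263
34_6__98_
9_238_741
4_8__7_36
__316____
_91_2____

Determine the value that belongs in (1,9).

4

Row 1 already contains {2, 3, 6, 7, 8, 9}.
Column 9 already contains {1, 3, 6, 9}.
Its 3×3 block (box 3) already contains {3, 5, 6, 7, 9}.
The only value from 1–9 not eliminated is 4, so (1,9) = 4.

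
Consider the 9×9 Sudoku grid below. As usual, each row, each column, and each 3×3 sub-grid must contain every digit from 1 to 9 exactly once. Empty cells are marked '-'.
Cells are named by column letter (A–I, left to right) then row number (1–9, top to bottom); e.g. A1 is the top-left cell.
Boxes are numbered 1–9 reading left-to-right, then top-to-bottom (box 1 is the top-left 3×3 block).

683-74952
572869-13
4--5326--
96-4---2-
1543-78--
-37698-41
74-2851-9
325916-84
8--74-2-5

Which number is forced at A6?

2

Row 6 already contains {1, 3, 4, 6, 7, 8, 9}.
Column A already contains {1, 3, 4, 5, 6, 7, 8, 9}.
Its 3×3 block (box 4) already contains {1, 3, 4, 5, 6, 7, 9}.
The only value from 1–9 not eliminated is 2, so A6 = 2.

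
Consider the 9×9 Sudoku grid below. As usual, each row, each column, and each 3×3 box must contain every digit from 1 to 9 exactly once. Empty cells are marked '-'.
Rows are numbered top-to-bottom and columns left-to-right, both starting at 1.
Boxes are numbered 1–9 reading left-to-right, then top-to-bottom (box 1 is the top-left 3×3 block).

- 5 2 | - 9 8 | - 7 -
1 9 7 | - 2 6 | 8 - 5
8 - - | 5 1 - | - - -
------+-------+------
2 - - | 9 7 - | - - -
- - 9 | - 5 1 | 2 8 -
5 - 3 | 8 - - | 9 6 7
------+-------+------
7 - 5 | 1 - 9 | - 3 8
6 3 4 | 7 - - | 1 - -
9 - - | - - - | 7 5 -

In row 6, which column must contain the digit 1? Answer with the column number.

Consider where 1 can go in row 6.
r6c5 is out (column 5 already has a 1).
r6c6 is out (column 6 already has a 1).
So the only cell in row 6 that can hold 1 is r6c2.
That is column 2.

2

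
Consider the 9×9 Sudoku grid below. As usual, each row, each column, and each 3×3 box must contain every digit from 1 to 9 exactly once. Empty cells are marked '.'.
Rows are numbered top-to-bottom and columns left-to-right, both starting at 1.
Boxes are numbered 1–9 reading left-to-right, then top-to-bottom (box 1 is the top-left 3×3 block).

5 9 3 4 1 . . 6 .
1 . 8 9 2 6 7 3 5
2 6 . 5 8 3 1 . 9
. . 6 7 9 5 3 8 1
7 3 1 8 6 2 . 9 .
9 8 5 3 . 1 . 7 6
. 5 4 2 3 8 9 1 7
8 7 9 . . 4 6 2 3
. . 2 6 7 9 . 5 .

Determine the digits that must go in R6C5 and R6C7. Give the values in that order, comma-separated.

4,2

For R6C5:
  Row 6 already contains {1, 3, 5, 6, 7, 8, 9}.
  Column 5 already contains {1, 2, 3, 6, 7, 8, 9}.
  Its 3×3 block (box 5) already contains {1, 2, 3, 5, 6, 7, 8, 9}.
  The only value from 1–9 not eliminated is 4, so R6C5 = 4.
For R6C7:
  Consider where 2 can go in box 6.
  R5C7 is out (row 5 already has a 2).
  R5C9 is out (row 5 already has a 2).
  So the only cell in box 6 that can hold 2 is R6C7.
  So R6C7 = 2.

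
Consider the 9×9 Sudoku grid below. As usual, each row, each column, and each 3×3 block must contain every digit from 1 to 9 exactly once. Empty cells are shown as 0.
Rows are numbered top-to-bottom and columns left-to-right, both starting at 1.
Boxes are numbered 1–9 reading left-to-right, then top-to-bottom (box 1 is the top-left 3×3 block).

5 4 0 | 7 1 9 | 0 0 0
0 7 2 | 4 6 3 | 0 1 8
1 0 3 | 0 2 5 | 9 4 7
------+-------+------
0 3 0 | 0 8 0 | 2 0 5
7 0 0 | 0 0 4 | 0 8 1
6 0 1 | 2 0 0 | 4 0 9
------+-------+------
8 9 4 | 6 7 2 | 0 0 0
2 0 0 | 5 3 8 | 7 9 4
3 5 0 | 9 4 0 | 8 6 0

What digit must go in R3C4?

Row 3 already contains {1, 2, 3, 4, 5, 7, 9}.
Column 4 already contains {2, 4, 5, 6, 7, 9}.
Its 3×3 block (box 2) already contains {1, 2, 3, 4, 5, 6, 7, 9}.
The only value from 1–9 not eliminated is 8, so R3C4 = 8.

8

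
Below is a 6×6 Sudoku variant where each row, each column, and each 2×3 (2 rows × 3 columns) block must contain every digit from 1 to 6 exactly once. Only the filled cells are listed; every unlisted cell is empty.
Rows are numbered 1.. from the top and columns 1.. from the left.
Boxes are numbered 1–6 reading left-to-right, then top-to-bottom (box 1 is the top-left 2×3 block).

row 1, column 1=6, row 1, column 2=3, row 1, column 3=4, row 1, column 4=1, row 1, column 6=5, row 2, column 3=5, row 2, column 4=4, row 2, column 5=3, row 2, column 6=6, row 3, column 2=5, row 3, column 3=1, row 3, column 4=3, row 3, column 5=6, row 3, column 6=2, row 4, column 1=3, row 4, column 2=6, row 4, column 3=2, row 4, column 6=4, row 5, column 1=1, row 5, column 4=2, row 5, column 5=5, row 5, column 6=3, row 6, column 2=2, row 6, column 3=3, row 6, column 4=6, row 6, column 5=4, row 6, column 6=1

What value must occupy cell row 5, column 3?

6

Row 5 already contains {1, 2, 3, 5}.
Column 3 already contains {1, 2, 3, 4, 5}.
Its 2×3 block (box 5) already contains {1, 2, 3}.
The only value from 1–6 not eliminated is 6, so row 5, column 3 = 6.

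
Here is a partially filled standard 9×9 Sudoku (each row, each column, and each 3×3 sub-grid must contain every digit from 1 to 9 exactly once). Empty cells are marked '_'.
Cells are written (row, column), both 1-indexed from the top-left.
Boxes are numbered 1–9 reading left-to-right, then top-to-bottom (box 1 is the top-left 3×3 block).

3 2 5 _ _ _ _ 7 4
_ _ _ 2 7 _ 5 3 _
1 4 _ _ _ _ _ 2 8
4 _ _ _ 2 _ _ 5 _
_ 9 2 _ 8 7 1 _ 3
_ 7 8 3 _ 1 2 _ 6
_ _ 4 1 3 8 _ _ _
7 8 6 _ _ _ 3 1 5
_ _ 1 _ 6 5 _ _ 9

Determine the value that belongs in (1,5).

Cell (1,5) itself could take any of {1, 9} by direct elimination.
Consider where 1 can go in row 1.
(1,4) is out (column 4 already has a 1).
(1,6) is out (column 6 already has a 1).
(1,7) is out (column 7 already has a 1).
So the only cell in row 1 that can hold 1 is (1,5).
Therefore (1,5) = 1.

1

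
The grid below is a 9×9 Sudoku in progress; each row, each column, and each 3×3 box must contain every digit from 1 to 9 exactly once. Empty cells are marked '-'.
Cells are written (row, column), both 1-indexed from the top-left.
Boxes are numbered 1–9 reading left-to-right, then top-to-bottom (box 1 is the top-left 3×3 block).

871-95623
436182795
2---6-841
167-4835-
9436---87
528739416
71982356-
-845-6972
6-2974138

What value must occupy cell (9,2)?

Row 9 already contains {1, 2, 3, 4, 6, 7, 8, 9}.
Column 2 already contains {1, 2, 3, 4, 6, 7, 8}.
Its 3×3 block (box 7) already contains {1, 2, 4, 6, 7, 8, 9}.
The only value from 1–9 not eliminated is 5, so (9,2) = 5.

5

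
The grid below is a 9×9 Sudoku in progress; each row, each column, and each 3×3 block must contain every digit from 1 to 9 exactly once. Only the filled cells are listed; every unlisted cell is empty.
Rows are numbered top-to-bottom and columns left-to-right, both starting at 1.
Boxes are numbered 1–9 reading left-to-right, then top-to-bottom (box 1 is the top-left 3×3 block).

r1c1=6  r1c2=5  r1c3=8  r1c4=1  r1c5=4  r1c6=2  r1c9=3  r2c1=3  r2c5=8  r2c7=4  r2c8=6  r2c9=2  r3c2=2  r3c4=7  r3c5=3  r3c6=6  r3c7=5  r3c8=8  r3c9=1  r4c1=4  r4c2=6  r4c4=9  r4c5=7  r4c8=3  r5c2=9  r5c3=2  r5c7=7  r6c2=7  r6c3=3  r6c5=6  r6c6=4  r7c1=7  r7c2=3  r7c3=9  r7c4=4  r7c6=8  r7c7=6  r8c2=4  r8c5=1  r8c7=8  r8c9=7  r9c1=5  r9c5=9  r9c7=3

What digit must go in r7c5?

Cell r7c5 itself could take any of {2, 5} by direct elimination.
Consider where 2 can go in column 5.
r5c5 is out (row 5 already has a 2).
So the only cell in column 5 that can hold 2 is r7c5.
Therefore r7c5 = 2.

2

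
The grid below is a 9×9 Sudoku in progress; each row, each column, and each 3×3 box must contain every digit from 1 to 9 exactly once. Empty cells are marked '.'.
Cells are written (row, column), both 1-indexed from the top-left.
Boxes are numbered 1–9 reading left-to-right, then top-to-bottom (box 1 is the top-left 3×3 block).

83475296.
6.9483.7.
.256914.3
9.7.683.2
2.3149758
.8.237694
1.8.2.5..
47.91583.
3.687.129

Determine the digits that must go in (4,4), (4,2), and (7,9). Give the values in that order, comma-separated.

5,4,7

For (4,4):
  Row 4 already contains {2, 3, 6, 7, 8, 9}.
  Column 4 already contains {1, 2, 4, 6, 7, 8, 9}.
  Its 3×3 block (box 5) already contains {1, 2, 3, 4, 6, 7, 8, 9}.
  The only value from 1–9 not eliminated is 5, so (4,4) = 5.
For (4,2):
  Consider where 4 can go in column 2.
  (2,2) is out (row 2 already has a 4).
  (5,2) is out (row 5 already has a 4).
  (7,2) is out (box 7 already has a 4).
  (9,2) is out (box 7 already has a 4).
  So the only cell in column 2 that can hold 4 is (4,2).
  So (4,2) = 4.
For (7,9):
  Consider where 7 can go in row 7.
  (7,2) is out (column 2 already has a 7).
  (7,4) is out (column 4 already has a 7).
  (7,6) is out (column 6 already has a 7).
  (7,8) is out (column 8 already has a 7).
  So the only cell in row 7 that can hold 7 is (7,9).
  So (7,9) = 7.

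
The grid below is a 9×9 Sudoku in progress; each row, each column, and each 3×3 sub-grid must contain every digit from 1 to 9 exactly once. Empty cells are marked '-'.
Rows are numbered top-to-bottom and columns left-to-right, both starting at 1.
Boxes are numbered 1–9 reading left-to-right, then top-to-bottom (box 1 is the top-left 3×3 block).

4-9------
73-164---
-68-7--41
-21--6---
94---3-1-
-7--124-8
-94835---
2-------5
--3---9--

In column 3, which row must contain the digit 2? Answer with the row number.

2

Consider where 2 can go in column 3.
R5C3 is out (box 4 already has a 2).
R6C3 is out (row 6 already has a 2).
R8C3 is out (row 8 already has a 2).
So the only cell in column 3 that can hold 2 is R2C3.
That is row 2.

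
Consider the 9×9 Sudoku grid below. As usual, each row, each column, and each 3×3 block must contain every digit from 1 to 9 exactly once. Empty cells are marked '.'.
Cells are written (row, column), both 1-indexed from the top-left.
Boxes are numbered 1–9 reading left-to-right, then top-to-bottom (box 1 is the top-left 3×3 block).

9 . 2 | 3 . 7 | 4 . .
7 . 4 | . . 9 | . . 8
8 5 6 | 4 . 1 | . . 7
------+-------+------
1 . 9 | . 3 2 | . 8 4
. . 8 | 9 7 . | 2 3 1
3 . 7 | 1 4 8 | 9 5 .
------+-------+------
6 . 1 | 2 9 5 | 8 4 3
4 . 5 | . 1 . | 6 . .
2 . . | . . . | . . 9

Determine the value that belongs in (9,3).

3

Row 9 already contains {2, 9}.
Column 3 already contains {1, 2, 4, 5, 6, 7, 8, 9}.
Its 3×3 block (box 7) already contains {1, 2, 4, 5, 6}.
The only value from 1–9 not eliminated is 3, so (9,3) = 3.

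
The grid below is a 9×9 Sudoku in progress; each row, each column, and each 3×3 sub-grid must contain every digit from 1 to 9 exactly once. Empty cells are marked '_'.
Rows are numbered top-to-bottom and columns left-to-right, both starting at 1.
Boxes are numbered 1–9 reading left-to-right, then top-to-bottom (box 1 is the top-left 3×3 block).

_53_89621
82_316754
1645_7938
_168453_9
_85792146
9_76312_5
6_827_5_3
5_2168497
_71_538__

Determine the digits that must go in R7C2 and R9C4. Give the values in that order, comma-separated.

9,9

For R7C2:
  Consider where 9 can go in box 7.
  R8C2 is out (row 8 already has a 9).
  R9C1 is out (column 1 already has a 9).
  So the only cell in box 7 that can hold 9 is R7C2.
  So R7C2 = 9.
For R9C4:
  Consider where 9 can go in column 4.
  R1C4 is out (row 1 already has a 9).
  So the only cell in column 4 that can hold 9 is R9C4.
  So R9C4 = 9.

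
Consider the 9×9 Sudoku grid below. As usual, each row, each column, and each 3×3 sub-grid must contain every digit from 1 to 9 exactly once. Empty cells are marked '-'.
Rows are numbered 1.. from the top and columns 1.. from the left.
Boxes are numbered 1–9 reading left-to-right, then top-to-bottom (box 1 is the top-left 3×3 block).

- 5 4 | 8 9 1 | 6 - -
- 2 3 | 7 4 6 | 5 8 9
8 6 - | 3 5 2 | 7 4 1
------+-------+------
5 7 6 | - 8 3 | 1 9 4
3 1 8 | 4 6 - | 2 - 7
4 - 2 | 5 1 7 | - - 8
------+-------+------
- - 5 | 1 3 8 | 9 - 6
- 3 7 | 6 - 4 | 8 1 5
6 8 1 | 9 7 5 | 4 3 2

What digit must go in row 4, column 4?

2

Row 4 already contains {1, 3, 4, 5, 6, 7, 8, 9}.
Column 4 already contains {1, 3, 4, 5, 6, 7, 8, 9}.
Its 3×3 block (box 5) already contains {1, 3, 4, 5, 6, 7, 8}.
The only value from 1–9 not eliminated is 2, so row 4, column 4 = 2.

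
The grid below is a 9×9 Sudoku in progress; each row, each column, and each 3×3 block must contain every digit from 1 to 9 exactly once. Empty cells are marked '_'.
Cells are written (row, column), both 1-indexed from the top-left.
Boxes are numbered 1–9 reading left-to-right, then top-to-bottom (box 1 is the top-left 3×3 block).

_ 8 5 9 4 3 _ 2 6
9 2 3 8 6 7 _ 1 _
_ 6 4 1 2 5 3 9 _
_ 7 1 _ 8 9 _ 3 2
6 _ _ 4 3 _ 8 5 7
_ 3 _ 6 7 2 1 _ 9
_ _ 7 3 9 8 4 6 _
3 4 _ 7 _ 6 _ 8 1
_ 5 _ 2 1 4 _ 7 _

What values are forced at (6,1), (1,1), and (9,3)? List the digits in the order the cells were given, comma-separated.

5,1,6

For (6,1):
  Consider where 5 can go in row 6.
  (6,3) is out (column 3 already has a 5).
  (6,8) is out (column 8 already has a 5).
  So the only cell in row 6 that can hold 5 is (6,1).
  So (6,1) = 5.
For (1,1):
  Consider where 1 can go in box 1.
  (3,1) is out (row 3 already has a 1).
  So the only cell in box 1 that can hold 1 is (1,1).
  So (1,1) = 1.
For (9,3):
  Consider where 6 can go in column 3.
  (5,3) is out (row 5 already has a 6).
  (6,3) is out (row 6 already has a 6).
  (8,3) is out (row 8 already has a 6).
  So the only cell in column 3 that can hold 6 is (9,3).
  So (9,3) = 6.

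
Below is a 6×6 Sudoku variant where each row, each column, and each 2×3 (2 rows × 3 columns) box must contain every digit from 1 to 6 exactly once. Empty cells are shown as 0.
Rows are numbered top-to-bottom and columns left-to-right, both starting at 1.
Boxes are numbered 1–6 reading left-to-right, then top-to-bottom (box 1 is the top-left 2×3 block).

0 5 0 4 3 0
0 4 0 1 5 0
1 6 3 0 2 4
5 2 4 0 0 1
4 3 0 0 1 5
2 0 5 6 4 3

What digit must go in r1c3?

Cell r1c3 itself could take any of {1, 2, 6} by direct elimination.
Consider where 1 can go in column 3.
r2c3 is out (row 2 already has a 1).
r5c3 is out (row 5 already has a 1).
So the only cell in column 3 that can hold 1 is r1c3.
Therefore r1c3 = 1.

1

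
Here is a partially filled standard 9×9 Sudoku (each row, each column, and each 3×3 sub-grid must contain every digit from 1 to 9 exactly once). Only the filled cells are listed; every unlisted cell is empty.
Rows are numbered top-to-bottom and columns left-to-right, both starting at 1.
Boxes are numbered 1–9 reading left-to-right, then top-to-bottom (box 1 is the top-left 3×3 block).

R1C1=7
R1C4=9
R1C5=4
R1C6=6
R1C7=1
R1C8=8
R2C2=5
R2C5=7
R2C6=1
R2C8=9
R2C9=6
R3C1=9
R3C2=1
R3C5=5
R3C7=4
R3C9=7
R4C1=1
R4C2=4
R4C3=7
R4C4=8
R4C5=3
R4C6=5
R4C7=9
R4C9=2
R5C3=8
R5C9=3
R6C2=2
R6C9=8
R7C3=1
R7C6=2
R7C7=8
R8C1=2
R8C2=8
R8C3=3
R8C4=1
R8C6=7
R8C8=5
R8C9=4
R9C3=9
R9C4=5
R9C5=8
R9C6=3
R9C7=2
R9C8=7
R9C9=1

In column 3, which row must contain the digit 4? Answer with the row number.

2

Consider where 4 can go in column 3.
R1C3 is out (row 1 already has a 4).
R3C3 is out (row 3 already has a 4).
R6C3 is out (box 4 already has a 4).
So the only cell in column 3 that can hold 4 is R2C3.
That is row 2.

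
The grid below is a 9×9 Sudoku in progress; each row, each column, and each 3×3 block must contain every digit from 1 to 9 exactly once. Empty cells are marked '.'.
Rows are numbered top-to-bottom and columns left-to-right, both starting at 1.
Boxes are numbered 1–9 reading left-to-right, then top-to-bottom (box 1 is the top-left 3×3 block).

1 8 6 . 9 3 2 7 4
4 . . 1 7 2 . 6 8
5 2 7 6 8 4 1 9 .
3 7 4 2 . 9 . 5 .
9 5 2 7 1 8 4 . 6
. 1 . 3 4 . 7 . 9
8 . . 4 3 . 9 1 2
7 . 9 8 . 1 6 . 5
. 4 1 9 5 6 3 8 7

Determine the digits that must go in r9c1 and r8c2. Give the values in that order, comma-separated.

For r9c1:
  Row 9 already contains {1, 3, 4, 5, 6, 7, 8, 9}.
  Column 1 already contains {1, 3, 4, 5, 7, 8, 9}.
  Its 3×3 block (box 7) already contains {1, 4, 7, 8, 9}.
  The only value from 1–9 not eliminated is 2, so r9c1 = 2.
For r8c2:
  Row 8 already contains {1, 5, 6, 7, 8, 9}.
  Column 2 already contains {1, 2, 4, 5, 7, 8}.
  Its 3×3 block (box 7) already contains {1, 4, 7, 8, 9}.
  The only value from 1–9 not eliminated is 3, so r8c2 = 3.

2,3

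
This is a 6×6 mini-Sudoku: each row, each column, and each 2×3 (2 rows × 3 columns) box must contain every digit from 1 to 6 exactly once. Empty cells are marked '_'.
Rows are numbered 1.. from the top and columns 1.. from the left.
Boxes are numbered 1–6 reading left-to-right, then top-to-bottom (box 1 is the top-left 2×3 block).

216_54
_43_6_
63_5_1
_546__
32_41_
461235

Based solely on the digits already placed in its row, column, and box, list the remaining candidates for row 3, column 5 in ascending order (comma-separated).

Row 3 already contains {1, 3, 5, 6}.
Column 5 already contains {1, 3, 5, 6}.
Its 2×3 block (box 4) already contains {1, 5, 6}.
Removing those from 1–6 leaves {2, 4} as the candidates for row 3, column 5.

2,4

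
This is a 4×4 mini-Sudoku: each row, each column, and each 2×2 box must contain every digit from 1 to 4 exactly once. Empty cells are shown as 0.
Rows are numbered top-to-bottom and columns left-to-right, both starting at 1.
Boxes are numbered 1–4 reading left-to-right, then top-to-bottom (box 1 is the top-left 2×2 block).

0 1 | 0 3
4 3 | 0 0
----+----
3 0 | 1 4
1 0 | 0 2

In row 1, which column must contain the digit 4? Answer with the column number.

Consider where 4 can go in row 1.
R1C1 is out (column 1 already has a 4).
So the only cell in row 1 that can hold 4 is R1C3.
That is column 3.

3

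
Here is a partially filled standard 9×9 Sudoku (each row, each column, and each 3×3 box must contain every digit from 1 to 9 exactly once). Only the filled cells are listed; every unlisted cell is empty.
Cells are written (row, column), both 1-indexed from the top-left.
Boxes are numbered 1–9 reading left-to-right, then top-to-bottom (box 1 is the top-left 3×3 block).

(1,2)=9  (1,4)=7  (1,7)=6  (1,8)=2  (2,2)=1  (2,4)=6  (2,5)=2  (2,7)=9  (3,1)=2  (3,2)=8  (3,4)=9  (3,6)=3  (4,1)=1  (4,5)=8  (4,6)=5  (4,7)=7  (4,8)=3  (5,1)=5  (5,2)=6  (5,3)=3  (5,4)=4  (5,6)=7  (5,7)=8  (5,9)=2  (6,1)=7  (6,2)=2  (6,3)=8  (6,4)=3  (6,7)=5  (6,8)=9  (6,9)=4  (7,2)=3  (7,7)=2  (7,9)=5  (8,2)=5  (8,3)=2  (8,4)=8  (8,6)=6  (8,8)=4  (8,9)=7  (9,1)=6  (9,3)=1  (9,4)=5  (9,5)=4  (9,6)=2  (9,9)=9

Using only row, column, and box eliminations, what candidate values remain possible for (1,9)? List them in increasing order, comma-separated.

1,3,8

Row 1 already contains {2, 6, 7, 9}.
Column 9 already contains {2, 4, 5, 7, 9}.
Its 3×3 block (box 3) already contains {2, 6, 9}.
Removing those from 1–9 leaves {1, 3, 8} as the candidates for (1,9).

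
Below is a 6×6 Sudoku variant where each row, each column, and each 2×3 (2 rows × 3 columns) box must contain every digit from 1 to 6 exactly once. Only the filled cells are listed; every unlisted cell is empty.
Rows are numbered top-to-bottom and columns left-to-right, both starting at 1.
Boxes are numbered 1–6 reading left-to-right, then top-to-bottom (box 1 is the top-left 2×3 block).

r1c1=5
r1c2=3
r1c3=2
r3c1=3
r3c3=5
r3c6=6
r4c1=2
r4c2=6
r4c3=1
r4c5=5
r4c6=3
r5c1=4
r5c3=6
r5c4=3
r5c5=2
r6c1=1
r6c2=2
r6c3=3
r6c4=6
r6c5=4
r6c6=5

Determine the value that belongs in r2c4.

Cell r2c4 itself could take any of {1, 2, 4, 5} by direct elimination.
Consider where 5 can go in column 4.
r1c4 is out (row 1 already has a 5).
r3c4 is out (row 3 already has a 5).
r4c4 is out (row 4 already has a 5).
So the only cell in column 4 that can hold 5 is r2c4.
Therefore r2c4 = 5.

5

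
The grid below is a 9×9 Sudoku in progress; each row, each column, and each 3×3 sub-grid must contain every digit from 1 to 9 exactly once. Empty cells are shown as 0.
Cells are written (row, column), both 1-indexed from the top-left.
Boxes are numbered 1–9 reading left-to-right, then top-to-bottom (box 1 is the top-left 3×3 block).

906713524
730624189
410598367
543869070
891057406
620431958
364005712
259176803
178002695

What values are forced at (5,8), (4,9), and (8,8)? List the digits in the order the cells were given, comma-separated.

For (5,8):
  Row 5 already contains {1, 4, 5, 6, 7, 8, 9}.
  Column 8 already contains {1, 2, 5, 6, 7, 8, 9}.
  Its 3×3 block (box 6) already contains {4, 5, 6, 7, 8, 9}.
  The only value from 1–9 not eliminated is 3, so (5,8) = 3.
For (4,9):
  Row 4 already contains {3, 4, 5, 6, 7, 8, 9}.
  Column 9 already contains {2, 3, 4, 5, 6, 7, 8, 9}.
  Its 3×3 block (box 6) already contains {4, 5, 6, 7, 8, 9}.
  The only value from 1–9 not eliminated is 1, so (4,9) = 1.
For (8,8):
  Row 8 already contains {1, 2, 3, 5, 6, 7, 8, 9}.
  Column 8 already contains {1, 2, 5, 6, 7, 8, 9}.
  Its 3×3 block (box 9) already contains {1, 2, 3, 5, 6, 7, 8, 9}.
  The only value from 1–9 not eliminated is 4, so (8,8) = 4.

3,1,4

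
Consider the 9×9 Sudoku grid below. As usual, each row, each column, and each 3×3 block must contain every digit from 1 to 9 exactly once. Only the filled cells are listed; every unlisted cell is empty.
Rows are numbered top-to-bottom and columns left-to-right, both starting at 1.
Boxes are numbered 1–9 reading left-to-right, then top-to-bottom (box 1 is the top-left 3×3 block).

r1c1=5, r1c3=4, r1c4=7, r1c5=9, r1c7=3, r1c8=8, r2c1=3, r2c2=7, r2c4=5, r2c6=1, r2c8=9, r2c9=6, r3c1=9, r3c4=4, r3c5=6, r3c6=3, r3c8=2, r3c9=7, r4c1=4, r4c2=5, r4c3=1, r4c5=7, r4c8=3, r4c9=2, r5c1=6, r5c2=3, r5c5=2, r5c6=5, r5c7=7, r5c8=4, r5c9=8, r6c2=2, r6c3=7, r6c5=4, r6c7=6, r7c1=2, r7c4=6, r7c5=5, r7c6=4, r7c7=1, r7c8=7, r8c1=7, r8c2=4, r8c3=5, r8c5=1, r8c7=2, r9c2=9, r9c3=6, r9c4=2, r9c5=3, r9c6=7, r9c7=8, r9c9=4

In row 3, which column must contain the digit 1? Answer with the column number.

2

Consider where 1 can go in row 3.
r3c3 is out (column 3 already has a 1).
r3c7 is out (column 7 already has a 1).
So the only cell in row 3 that can hold 1 is r3c2.
That is column 2.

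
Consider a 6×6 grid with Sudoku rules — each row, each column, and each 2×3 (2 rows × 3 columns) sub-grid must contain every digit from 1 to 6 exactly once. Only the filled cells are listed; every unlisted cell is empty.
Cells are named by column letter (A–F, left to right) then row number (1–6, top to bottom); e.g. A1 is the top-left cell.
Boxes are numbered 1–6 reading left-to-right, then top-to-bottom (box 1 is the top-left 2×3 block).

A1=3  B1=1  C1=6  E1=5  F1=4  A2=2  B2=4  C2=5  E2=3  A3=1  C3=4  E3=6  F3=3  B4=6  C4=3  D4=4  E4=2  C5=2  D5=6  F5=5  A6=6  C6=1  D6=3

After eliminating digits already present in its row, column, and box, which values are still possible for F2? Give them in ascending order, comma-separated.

1,6

Row 2 already contains {2, 3, 4, 5}.
Column F already contains {3, 4, 5}.
Its 2×3 block (box 2) already contains {3, 4, 5}.
Removing those from 1–6 leaves {1, 6} as the candidates for F2.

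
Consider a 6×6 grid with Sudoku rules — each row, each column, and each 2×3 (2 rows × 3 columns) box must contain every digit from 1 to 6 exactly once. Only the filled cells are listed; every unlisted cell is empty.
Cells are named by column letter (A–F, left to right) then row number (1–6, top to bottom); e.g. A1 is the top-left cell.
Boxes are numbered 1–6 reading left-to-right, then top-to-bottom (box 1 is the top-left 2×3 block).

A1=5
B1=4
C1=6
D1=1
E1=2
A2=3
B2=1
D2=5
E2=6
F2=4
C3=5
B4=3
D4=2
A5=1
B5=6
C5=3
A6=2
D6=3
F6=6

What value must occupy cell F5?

Cell F5 itself could take any of {2, 5} by direct elimination.
Consider where 2 can go in box 6.
D5 is out (column D already has a 2).
E5 is out (column E already has a 2).
E6 is out (row 6 already has a 2).
So the only cell in box 6 that can hold 2 is F5.
Therefore F5 = 2.

2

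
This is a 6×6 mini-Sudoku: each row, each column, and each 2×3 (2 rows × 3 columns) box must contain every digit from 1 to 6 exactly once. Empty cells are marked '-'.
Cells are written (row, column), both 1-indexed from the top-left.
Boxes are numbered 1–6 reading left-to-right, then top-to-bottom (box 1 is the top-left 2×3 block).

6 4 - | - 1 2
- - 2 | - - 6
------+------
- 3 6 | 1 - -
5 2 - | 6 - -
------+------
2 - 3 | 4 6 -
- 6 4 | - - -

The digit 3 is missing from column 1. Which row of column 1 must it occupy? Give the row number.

Consider where 3 can go in column 1.
(3,1) is out (row 3 already has a 3).
(6,1) is out (box 5 already has a 3).
So the only cell in column 1 that can hold 3 is (2,1).
That is row 2.

2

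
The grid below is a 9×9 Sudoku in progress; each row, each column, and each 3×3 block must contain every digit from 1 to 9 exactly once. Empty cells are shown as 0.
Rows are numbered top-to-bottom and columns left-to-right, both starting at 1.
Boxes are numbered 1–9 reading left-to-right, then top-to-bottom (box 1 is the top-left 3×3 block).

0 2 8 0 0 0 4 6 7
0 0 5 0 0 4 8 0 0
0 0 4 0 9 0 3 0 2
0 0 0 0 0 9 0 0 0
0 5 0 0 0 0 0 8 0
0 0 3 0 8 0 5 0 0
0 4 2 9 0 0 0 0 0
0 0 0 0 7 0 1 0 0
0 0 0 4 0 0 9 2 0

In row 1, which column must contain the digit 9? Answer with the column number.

Consider where 9 can go in row 1.
r1c4 is out (column 4 already has a 9).
r1c5 is out (column 5 already has a 9).
r1c6 is out (column 6 already has a 9).
So the only cell in row 1 that can hold 9 is r1c1.
That is column 1.

1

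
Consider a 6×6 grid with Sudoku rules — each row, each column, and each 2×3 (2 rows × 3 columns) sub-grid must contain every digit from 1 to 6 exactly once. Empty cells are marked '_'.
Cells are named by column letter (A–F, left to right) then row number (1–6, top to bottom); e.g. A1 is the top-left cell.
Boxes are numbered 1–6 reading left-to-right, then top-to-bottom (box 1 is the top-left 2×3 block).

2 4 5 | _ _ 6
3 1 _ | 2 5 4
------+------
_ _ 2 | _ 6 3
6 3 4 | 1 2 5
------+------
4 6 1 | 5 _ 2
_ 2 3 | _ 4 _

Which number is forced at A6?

5

Row 6 already contains {2, 3, 4}.
Column A already contains {2, 3, 4, 6}.
Its 2×3 block (box 5) already contains {1, 2, 3, 4, 6}.
The only value from 1–6 not eliminated is 5, so A6 = 5.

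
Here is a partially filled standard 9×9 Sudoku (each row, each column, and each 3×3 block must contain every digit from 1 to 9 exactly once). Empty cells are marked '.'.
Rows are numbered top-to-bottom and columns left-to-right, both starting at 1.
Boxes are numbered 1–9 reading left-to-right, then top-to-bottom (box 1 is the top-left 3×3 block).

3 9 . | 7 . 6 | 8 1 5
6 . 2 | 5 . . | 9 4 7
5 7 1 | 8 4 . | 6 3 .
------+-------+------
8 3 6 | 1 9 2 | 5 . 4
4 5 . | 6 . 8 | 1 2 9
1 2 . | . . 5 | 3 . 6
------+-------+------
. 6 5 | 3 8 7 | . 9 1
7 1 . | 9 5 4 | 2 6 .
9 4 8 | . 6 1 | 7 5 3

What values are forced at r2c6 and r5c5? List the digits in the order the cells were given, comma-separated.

3,3

For r2c6:
  Row 2 already contains {2, 4, 5, 6, 7, 9}.
  Column 6 already contains {1, 2, 4, 5, 6, 7, 8}.
  Its 3×3 block (box 2) already contains {4, 5, 6, 7, 8}.
  The only value from 1–9 not eliminated is 3, so r2c6 = 3.
For r5c5:
  Consider where 3 can go in box 5.
  r6c4 is out (row 6 already has a 3).
  r6c5 is out (row 6 already has a 3).
  So the only cell in box 5 that can hold 3 is r5c5.
  So r5c5 = 3.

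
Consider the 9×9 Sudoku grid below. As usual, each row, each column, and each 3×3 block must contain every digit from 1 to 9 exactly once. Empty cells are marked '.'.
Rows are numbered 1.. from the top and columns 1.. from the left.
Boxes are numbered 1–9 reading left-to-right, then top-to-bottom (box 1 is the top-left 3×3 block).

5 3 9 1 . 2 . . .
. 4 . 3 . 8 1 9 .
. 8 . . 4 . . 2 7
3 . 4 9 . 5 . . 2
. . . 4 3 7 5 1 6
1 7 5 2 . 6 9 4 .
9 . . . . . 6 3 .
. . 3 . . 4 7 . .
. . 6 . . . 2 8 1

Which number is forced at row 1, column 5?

7

Cell row 1, column 5 itself could take any of {6, 7} by direct elimination.
Consider where 7 can go in row 1.
row 1, column 7 is out (column 7 already has a 7).
row 1, column 8 is out (box 3 already has a 7).
row 1, column 9 is out (column 9 already has a 7).
So the only cell in row 1 that can hold 7 is row 1, column 5.
Therefore row 1, column 5 = 7.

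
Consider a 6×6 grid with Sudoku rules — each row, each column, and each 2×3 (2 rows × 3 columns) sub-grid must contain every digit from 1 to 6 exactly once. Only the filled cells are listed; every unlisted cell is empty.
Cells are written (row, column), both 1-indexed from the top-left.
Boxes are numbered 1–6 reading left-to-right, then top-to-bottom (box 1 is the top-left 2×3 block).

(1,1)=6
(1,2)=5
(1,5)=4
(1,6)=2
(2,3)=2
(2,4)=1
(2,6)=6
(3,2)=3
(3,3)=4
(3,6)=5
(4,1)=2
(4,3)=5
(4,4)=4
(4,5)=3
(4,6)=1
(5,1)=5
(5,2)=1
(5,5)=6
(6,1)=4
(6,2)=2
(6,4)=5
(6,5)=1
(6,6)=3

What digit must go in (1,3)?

1

Cell (1,3) itself could take any of {1, 3} by direct elimination.
Consider where 1 can go in column 3.
(5,3) is out (row 5 already has a 1).
(6,3) is out (row 6 already has a 1).
So the only cell in column 3 that can hold 1 is (1,3).
Therefore (1,3) = 1.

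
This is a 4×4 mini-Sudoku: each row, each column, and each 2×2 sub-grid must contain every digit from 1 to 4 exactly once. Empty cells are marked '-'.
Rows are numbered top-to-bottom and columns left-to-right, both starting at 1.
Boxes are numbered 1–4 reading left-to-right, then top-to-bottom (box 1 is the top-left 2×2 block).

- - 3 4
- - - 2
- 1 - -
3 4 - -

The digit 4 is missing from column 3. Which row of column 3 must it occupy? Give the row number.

3

Consider where 4 can go in column 3.
R2C3 is out (box 2 already has a 4).
R4C3 is out (row 4 already has a 4).
So the only cell in column 3 that can hold 4 is R3C3.
That is row 3.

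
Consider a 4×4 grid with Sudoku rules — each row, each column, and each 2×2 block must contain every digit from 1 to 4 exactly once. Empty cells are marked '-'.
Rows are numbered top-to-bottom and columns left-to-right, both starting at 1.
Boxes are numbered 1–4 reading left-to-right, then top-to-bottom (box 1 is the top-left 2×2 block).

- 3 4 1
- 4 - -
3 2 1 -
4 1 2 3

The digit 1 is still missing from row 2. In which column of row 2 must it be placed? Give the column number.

Consider where 1 can go in row 2.
R2C3 is out (column 3 already has a 1).
R2C4 is out (column 4 already has a 1).
So the only cell in row 2 that can hold 1 is R2C1.
That is column 1.

1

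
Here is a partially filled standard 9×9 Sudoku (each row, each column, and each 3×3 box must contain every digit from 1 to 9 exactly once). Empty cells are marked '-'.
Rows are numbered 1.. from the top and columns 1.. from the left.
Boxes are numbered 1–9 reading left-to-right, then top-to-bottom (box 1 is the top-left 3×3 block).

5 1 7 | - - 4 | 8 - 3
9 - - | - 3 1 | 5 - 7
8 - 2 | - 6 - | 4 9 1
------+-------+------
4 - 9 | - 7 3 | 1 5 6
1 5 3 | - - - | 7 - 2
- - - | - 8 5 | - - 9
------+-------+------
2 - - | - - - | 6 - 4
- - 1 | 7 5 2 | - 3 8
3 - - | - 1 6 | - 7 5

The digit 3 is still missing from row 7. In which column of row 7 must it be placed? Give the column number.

Consider where 3 can go in row 7.
row 7, column 2 is out (box 7 already has a 3).
row 7, column 3 is out (column 3 already has a 3).
row 7, column 5 is out (column 5 already has a 3).
row 7, column 6 is out (column 6 already has a 3).
row 7, column 8 is out (column 8 already has a 3).
So the only cell in row 7 that can hold 3 is row 7, column 4.
That is column 4.

4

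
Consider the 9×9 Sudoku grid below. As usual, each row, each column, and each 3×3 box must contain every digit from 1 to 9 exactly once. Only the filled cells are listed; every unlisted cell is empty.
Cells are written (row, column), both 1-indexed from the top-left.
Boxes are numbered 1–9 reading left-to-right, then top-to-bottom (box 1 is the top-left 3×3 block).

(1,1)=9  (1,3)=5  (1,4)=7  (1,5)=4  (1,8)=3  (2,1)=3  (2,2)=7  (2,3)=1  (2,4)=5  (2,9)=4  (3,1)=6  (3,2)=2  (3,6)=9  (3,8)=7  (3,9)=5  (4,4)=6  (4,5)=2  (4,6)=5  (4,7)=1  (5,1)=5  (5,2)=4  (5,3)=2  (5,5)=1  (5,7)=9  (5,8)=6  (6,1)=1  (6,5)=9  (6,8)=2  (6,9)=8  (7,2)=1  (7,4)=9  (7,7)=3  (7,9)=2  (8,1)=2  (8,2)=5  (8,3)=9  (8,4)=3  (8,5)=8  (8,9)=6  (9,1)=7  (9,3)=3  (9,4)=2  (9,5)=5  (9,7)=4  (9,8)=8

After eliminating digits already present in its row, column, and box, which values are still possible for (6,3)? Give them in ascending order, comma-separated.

Row 6 already contains {1, 2, 8, 9}.
Column 3 already contains {1, 2, 3, 5, 9}.
Its 3×3 block (box 4) already contains {1, 2, 4, 5}.
Removing those from 1–9 leaves {6, 7} as the candidates for (6,3).

6,7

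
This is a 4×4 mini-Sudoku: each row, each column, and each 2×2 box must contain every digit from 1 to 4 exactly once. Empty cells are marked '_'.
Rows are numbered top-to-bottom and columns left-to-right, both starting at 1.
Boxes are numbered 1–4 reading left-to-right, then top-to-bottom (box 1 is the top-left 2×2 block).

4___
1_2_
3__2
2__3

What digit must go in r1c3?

3

Cell r1c3 itself could take any of {1, 3} by direct elimination.
Consider where 3 can go in box 2.
r1c4 is out (column 4 already has a 3).
r2c4 is out (column 4 already has a 3).
So the only cell in box 2 that can hold 3 is r1c3.
Therefore r1c3 = 3.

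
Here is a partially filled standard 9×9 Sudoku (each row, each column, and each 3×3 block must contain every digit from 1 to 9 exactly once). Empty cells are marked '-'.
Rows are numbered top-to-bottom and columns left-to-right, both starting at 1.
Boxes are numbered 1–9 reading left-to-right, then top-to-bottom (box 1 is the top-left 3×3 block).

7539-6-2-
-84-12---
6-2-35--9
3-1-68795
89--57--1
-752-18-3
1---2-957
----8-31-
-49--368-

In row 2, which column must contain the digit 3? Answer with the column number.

8

Consider where 3 can go in row 2.
r2c1 is out (column 1 already has a 3).
r2c4 is out (box 2 already has a 3).
r2c7 is out (column 7 already has a 3).
r2c9 is out (column 9 already has a 3).
So the only cell in row 2 that can hold 3 is r2c8.
That is column 8.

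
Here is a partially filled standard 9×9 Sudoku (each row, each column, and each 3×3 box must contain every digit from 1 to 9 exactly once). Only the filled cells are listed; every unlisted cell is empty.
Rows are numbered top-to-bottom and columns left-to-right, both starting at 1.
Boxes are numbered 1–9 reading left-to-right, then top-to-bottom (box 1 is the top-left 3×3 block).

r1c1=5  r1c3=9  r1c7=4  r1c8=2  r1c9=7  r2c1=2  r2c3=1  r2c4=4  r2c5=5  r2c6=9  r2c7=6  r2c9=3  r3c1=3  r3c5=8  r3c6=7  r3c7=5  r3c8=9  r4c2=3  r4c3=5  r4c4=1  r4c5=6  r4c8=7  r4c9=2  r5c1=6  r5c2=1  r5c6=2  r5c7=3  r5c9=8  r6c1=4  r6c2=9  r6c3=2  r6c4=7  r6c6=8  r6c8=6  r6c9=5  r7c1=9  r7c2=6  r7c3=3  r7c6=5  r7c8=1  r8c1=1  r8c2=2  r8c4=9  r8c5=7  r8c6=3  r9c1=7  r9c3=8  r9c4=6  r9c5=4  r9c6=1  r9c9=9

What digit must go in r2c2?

7

Cell r2c2 itself could take any of {7, 8} by direct elimination.
Consider where 7 can go in column 2.
r1c2 is out (row 1 already has a 7).
r3c2 is out (row 3 already has a 7).
r9c2 is out (row 9 already has a 7).
So the only cell in column 2 that can hold 7 is r2c2.
Therefore r2c2 = 7.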